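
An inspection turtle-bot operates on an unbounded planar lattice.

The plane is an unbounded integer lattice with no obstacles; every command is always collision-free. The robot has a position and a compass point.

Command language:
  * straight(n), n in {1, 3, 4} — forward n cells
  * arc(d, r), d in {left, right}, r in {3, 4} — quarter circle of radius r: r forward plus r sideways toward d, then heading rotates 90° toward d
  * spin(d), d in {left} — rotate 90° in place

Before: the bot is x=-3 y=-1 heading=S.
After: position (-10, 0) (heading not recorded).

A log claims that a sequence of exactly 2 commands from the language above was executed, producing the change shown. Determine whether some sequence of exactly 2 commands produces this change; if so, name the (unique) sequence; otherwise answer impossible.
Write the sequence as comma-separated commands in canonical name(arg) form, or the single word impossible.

key: running arc(right, 4) before arc(right, 3) would end elsewhere — order is forced
begin: x=-3 y=-1 heading=S
step 1 (arc(right, 3)): x=-6 y=-4 heading=W
step 2 (arc(right, 4)): x=-10 y=0 heading=N
no rival 2-sequence matches.

arc(right, 3), arc(right, 4)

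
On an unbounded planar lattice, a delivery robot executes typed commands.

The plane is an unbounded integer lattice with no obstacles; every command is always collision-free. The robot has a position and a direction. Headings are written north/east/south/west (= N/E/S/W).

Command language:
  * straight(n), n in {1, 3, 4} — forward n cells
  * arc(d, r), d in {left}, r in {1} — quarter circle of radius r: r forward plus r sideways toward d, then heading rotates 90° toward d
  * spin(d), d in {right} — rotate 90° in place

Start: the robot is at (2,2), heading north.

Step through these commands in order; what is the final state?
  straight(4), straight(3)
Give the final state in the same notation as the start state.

at (2,9), heading north

t0: at (2,2), heading north
t=1 straight(4) ⇒ at (2,6), heading north
t=2 straight(3) ⇒ at (2,9), heading north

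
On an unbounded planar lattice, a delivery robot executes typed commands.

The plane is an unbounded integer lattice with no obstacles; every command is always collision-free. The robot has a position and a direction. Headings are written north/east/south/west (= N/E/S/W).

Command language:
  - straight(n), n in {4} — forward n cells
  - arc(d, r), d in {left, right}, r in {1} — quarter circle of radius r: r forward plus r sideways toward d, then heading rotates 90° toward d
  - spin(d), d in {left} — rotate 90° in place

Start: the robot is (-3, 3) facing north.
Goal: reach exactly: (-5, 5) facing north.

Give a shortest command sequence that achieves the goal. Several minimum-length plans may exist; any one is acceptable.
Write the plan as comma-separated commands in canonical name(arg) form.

begin: (-3, 3) facing north
1. arc(left, 1) → (-4, 4) facing west
2. arc(right, 1) → (-5, 5) facing north
shorter routes all fall short; 2 is best.

arc(left, 1), arc(right, 1)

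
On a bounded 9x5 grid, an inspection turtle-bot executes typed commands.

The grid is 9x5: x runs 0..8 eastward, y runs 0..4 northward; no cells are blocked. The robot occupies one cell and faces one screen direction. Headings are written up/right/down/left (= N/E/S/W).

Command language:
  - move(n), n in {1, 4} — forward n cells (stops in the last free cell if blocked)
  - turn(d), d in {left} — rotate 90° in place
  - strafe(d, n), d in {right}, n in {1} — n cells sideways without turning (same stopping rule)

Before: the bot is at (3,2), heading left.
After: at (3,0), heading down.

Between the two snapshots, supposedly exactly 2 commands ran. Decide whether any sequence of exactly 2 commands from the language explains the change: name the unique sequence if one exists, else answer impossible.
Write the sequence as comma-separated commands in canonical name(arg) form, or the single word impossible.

turn(left), move(4)

key: order matters: swapping turn(left) and move(4) lands elsewhere
start: at (3,2), heading left
t=1 turn(left) ⇒ at (3,2), heading down
t=2 move(4) ⇒ at (3,0), heading down
no rival 2-sequence matches.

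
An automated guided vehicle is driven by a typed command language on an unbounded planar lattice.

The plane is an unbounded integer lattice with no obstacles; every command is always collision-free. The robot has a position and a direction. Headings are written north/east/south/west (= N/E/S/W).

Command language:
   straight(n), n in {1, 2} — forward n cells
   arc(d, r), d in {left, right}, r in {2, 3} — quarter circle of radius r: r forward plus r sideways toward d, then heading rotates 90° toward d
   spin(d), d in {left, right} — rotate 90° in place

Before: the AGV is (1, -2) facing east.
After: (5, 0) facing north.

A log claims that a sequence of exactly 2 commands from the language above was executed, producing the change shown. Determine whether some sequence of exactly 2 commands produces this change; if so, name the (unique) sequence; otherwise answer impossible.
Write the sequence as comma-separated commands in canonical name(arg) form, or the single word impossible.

key: running arc(left, 2) before straight(2) would end elsewhere — order is forced
begin: (1, -2) facing east
step 1 (straight(2)): (3, -2) facing east
step 2 (arc(left, 2)): (5, 0) facing north
all 64 alternatives checked — unique.

straight(2), arc(left, 2)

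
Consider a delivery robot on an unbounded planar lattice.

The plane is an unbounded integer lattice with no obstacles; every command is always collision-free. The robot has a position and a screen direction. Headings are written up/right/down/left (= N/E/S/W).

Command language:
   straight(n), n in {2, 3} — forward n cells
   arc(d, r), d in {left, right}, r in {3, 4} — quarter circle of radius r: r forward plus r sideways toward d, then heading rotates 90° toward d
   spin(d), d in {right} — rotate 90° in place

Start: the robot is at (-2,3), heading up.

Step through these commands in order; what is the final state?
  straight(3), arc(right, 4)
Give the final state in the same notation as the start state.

at (2,10), heading right

begin: at (-2,3), heading up
1. straight(3) → at (-2,6), heading up
2. arc(right, 4) → at (2,10), heading right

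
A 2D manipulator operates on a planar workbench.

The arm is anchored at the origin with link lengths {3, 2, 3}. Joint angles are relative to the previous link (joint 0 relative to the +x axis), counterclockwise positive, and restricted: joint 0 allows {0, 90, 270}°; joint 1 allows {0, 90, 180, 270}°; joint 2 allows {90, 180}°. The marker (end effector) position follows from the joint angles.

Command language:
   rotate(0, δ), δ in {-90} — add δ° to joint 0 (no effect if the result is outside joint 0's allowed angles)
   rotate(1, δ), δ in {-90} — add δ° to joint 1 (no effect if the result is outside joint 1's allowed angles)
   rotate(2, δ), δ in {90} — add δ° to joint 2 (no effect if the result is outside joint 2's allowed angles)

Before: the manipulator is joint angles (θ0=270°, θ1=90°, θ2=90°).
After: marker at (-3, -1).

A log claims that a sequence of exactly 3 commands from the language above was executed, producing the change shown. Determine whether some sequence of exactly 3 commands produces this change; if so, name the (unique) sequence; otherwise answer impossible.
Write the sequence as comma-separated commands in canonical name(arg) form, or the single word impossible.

rotate(1, -90), rotate(1, -90), rotate(1, -90)

t0: joint angles (θ0=270°, θ1=90°, θ2=90°)
t=1 rotate(1, -90) ⇒ joint angles (θ0=270°, θ1=0°, θ2=90°)
t=2 rotate(1, -90) ⇒ joint angles (θ0=270°, θ1=270°, θ2=90°)
t=3 rotate(1, -90) ⇒ joint angles (θ0=270°, θ1=180°, θ2=90°)
no other 3-command option fits: unique.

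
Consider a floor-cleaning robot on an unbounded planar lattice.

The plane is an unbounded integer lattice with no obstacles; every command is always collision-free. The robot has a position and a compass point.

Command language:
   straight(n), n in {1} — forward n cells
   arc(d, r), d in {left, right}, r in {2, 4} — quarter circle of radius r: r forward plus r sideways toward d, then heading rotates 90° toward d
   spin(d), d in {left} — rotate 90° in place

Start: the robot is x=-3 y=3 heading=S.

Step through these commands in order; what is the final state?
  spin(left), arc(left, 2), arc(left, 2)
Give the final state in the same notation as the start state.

x=-3 y=7 heading=W

begin: x=-3 y=3 heading=S
[1] after spin(left): x=-3 y=3 heading=E
[2] after arc(left, 2): x=-1 y=5 heading=N
[3] after arc(left, 2): x=-3 y=7 heading=W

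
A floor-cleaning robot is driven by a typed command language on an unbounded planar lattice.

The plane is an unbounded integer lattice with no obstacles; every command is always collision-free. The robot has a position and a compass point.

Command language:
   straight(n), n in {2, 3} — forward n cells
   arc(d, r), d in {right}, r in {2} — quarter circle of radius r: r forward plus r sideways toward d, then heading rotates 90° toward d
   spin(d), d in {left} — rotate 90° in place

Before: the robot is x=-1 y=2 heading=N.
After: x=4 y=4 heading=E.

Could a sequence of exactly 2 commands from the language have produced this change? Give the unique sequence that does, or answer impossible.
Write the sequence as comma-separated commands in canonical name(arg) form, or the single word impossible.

key: cell and facing (now E) both changed — the 2 commands mix motion and turning
t0: x=-1 y=2 heading=N
step 1 (arc(right, 2)): x=1 y=4 heading=E
step 2 (straight(3)): x=4 y=4 heading=E
no other 2-command option fits: unique.

arc(right, 2), straight(3)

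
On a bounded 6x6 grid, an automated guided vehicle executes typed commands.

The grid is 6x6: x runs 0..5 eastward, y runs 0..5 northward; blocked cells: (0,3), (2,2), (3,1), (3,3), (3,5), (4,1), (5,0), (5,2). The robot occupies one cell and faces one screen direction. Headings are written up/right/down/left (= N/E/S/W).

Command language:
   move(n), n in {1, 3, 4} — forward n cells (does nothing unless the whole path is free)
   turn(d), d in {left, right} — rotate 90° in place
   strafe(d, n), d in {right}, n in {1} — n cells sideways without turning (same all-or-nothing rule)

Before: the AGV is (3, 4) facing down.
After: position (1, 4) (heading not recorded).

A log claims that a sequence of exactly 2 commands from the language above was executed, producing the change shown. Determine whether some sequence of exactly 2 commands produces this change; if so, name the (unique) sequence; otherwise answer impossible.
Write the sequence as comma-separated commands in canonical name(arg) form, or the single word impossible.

strafe(right, 1), strafe(right, 1)

start: (3, 4) facing down
1. strafe(right, 1) → (2, 4) facing down
2. strafe(right, 1) → (1, 4) facing down
no other 2-command option fits: unique.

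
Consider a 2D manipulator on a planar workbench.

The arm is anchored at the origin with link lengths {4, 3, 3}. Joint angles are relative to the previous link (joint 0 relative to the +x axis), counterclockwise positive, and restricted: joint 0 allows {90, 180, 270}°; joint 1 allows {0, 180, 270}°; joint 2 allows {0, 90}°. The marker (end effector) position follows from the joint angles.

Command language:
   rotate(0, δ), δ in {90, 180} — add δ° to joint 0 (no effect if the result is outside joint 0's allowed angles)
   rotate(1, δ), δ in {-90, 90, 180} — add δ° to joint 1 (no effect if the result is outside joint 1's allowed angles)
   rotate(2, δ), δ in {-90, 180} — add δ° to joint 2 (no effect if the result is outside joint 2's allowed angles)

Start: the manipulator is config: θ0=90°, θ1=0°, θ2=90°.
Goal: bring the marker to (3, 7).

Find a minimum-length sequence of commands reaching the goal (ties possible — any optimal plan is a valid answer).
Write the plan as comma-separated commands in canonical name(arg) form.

rotate(1, -90)

begin: config: θ0=90°, θ1=0°, θ2=90°
step 1 (rotate(1, -90)): config: θ0=90°, θ1=270°, θ2=90°
nothing shorter than 1 reaches the goal.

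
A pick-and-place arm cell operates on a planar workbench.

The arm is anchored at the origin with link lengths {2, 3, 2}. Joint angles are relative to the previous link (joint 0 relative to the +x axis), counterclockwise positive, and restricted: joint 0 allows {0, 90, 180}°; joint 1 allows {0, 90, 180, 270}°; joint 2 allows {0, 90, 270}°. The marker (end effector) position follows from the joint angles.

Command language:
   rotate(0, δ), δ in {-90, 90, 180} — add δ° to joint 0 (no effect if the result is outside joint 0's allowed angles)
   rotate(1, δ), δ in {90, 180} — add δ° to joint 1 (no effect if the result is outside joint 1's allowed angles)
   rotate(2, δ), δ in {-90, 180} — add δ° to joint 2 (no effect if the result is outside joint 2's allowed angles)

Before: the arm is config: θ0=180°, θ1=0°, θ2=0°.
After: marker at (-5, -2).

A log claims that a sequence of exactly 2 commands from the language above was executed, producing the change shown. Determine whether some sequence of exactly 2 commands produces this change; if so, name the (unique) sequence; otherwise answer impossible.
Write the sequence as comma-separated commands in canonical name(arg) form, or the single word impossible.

key: running rotate(2, 180) before rotate(2, -90) would end elsewhere — order is forced
initial: config: θ0=180°, θ1=0°, θ2=0°
t=1 rotate(2, -90) ⇒ config: θ0=180°, θ1=0°, θ2=270°
t=2 rotate(2, 180) ⇒ config: θ0=180°, θ1=0°, θ2=90°
no other 2-command option fits: unique.

rotate(2, -90), rotate(2, 180)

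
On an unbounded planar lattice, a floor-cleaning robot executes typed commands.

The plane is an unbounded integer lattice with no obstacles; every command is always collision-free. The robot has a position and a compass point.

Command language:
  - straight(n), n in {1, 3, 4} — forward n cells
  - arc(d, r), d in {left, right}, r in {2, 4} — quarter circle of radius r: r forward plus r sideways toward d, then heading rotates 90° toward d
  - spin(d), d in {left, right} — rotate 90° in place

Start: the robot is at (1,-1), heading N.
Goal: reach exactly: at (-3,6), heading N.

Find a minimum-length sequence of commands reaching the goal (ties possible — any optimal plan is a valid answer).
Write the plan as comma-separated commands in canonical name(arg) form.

from: at (1,-1), heading N
1. arc(left, 4) → at (-3,3), heading W
2. spin(right) → at (-3,3), heading N
3. straight(3) → at (-3,6), heading N
shorter routes all fall short; 3 is best.

arc(left, 4), spin(right), straight(3)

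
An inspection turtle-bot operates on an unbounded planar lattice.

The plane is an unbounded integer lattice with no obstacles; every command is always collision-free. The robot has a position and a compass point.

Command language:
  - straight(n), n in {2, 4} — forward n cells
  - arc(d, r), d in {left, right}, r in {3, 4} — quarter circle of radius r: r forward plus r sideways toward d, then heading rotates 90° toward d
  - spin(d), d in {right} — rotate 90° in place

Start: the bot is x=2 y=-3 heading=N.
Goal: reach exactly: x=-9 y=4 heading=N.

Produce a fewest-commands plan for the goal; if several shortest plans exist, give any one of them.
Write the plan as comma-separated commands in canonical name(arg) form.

arc(left, 3), straight(4), arc(right, 4)

begin: x=2 y=-3 heading=N
[1] after arc(left, 3): x=-1 y=0 heading=W
[2] after straight(4): x=-5 y=0 heading=W
[3] after arc(right, 4): x=-9 y=4 heading=N
minimal: 3 command(s), checked below 3.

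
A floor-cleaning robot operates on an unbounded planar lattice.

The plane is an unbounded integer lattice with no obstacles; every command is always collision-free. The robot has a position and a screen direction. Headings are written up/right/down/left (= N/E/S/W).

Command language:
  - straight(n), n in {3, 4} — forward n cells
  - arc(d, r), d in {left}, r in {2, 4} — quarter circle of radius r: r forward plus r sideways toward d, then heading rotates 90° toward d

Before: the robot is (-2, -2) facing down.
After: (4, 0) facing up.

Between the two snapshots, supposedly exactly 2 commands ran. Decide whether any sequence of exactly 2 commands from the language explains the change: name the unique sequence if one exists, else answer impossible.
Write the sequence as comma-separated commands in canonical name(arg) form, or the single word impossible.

key: position moved to (4,0) AND the heading swung to N — translation plus rotation needed
start: (-2, -2) facing down
t=1 arc(left, 2) ⇒ (0, -4) facing right
t=2 arc(left, 4) ⇒ (4, 0) facing up
all 16 alternatives checked — unique.

arc(left, 2), arc(left, 4)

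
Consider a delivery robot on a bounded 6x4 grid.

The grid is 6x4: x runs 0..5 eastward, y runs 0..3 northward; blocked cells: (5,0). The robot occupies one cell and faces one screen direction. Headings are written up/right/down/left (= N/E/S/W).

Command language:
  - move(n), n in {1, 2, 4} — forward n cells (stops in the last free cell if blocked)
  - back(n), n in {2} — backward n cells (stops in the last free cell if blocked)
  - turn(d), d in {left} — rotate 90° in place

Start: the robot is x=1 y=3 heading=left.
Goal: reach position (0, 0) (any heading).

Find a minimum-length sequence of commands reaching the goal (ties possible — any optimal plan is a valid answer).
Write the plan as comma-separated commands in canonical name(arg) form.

move(4), turn(left), move(4)

begin: x=1 y=3 heading=left
[1] after move(4): x=0 y=3 heading=left
[2] after turn(left): x=0 y=3 heading=down
[3] after move(4): x=0 y=0 heading=down
nothing shorter than 3 reaches the goal.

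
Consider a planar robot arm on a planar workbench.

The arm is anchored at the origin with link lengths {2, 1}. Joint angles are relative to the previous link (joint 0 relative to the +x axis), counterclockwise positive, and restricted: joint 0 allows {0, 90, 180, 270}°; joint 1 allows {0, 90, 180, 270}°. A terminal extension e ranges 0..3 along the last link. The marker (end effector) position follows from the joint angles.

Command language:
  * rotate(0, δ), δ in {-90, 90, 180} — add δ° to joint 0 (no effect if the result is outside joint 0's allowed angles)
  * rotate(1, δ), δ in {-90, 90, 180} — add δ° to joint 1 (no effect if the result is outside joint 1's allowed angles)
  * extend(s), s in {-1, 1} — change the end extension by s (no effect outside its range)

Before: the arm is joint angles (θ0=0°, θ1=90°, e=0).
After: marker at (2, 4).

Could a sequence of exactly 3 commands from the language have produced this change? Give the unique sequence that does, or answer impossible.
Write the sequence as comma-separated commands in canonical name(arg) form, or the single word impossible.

begin: joint angles (θ0=0°, θ1=90°, e=0)
1. extend(1) → joint angles (θ0=0°, θ1=90°, e=1)
2. extend(1) → joint angles (θ0=0°, θ1=90°, e=2)
3. extend(1) → joint angles (θ0=0°, θ1=90°, e=3)
all 512 alternatives checked — unique.

extend(1), extend(1), extend(1)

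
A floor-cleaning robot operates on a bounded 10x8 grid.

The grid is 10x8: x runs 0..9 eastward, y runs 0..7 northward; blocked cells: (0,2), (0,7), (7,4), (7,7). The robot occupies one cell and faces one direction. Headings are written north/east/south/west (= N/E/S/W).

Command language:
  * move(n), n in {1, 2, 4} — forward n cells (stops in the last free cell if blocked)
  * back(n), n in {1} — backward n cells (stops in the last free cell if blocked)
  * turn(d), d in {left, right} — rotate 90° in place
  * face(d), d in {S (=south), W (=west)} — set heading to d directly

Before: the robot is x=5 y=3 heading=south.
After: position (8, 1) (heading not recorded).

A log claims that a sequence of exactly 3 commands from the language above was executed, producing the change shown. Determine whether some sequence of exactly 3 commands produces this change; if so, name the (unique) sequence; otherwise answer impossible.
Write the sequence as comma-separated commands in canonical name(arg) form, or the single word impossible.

all 512 sequences checked — none match.

impossible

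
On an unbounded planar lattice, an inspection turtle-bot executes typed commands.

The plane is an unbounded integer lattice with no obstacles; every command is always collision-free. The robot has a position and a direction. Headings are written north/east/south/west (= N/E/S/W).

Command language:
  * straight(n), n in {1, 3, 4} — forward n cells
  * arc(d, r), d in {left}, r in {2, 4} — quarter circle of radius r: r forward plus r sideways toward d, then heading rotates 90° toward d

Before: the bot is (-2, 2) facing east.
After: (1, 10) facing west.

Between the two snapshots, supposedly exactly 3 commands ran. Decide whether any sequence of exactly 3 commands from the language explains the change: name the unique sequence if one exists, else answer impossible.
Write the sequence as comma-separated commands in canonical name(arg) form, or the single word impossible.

straight(3), arc(left, 4), arc(left, 4)

key: position moved to (1,10) AND the heading swung to W — translation plus rotation needed
from: (-2, 2) facing east
t=1 straight(3) ⇒ (1, 2) facing east
t=2 arc(left, 4) ⇒ (5, 6) facing north
t=3 arc(left, 4) ⇒ (1, 10) facing west
uniquely the one of 125 3-step routes that fits.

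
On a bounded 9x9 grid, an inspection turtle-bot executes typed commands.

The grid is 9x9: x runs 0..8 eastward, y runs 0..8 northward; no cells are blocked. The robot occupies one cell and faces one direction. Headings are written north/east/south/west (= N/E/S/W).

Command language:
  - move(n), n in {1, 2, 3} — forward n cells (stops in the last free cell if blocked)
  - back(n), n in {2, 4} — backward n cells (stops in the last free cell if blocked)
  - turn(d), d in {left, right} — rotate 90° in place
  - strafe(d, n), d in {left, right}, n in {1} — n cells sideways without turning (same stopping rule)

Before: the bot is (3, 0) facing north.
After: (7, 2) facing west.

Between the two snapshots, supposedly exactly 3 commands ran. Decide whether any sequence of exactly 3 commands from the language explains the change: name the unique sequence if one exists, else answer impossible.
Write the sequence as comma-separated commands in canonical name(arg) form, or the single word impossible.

key: cell and facing (now W) both changed — the 3 commands mix motion and turning
start: (3, 0) facing north
step 1 (move(2)): (3, 2) facing north
step 2 (turn(left)): (3, 2) facing west
step 3 (back(4)): (7, 2) facing west
no other 3-command option fits: unique.

move(2), turn(left), back(4)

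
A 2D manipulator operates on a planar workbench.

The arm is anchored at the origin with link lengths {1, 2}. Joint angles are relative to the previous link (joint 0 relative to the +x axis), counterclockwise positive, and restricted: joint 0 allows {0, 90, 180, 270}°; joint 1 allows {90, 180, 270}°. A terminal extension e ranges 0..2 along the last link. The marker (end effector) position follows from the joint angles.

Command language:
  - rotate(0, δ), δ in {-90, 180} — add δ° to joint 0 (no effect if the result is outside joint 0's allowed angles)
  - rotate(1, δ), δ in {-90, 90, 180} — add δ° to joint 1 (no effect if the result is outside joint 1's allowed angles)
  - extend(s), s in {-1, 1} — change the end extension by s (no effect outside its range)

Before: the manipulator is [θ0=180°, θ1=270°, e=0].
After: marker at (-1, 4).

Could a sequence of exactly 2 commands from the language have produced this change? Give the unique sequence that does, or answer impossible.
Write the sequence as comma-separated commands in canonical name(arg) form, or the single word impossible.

initial: [θ0=180°, θ1=270°, e=0]
t=1 extend(1) ⇒ [θ0=180°, θ1=270°, e=1]
t=2 extend(1) ⇒ [θ0=180°, θ1=270°, e=2]
uniquely the one of 49 2-step routes that fits.

extend(1), extend(1)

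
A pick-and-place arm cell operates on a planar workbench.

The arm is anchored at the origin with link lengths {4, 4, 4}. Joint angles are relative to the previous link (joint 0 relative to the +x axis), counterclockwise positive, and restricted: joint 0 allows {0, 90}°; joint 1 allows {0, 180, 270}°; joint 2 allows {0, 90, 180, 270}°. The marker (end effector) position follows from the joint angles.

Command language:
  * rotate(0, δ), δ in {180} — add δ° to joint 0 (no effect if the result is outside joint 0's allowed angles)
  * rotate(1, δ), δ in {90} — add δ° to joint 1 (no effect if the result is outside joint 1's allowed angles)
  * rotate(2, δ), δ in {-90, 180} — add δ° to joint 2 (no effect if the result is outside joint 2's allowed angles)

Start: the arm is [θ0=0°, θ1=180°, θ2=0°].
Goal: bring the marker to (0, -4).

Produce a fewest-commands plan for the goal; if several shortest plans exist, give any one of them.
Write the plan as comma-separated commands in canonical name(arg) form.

rotate(2, 180), rotate(2, -90)

begin: [θ0=0°, θ1=180°, θ2=0°]
[1] after rotate(2, 180): [θ0=0°, θ1=180°, θ2=180°]
[2] after rotate(2, -90): [θ0=0°, θ1=180°, θ2=90°]
minimal: 2 command(s), checked below 2.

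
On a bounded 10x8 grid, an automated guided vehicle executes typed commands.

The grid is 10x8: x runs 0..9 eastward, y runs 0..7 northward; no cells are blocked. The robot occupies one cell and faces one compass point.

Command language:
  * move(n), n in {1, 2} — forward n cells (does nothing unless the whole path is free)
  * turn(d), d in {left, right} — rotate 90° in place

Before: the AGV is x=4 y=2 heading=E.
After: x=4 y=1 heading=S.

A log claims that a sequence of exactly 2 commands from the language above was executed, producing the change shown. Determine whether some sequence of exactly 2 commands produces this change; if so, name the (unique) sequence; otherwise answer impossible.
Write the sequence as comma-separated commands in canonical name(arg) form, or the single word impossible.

key: running move(1) before turn(right) would end elsewhere — order is forced
t0: x=4 y=2 heading=E
1. turn(right) → x=4 y=2 heading=S
2. move(1) → x=4 y=1 heading=S
no other 2-command option fits: unique.

turn(right), move(1)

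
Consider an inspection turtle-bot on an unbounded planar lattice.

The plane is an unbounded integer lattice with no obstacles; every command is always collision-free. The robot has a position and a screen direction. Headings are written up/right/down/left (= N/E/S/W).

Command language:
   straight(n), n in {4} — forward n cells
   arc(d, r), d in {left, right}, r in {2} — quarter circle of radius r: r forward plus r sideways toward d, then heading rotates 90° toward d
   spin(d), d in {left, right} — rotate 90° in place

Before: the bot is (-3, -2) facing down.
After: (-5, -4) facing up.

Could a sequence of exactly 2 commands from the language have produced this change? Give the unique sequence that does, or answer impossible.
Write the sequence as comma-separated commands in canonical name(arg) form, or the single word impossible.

key: order matters: swapping arc(right, 2) and spin(right) lands elsewhere
t0: (-3, -2) facing down
[1] after arc(right, 2): (-5, -4) facing left
[2] after spin(right): (-5, -4) facing up
all 25 alternatives checked — unique.

arc(right, 2), spin(right)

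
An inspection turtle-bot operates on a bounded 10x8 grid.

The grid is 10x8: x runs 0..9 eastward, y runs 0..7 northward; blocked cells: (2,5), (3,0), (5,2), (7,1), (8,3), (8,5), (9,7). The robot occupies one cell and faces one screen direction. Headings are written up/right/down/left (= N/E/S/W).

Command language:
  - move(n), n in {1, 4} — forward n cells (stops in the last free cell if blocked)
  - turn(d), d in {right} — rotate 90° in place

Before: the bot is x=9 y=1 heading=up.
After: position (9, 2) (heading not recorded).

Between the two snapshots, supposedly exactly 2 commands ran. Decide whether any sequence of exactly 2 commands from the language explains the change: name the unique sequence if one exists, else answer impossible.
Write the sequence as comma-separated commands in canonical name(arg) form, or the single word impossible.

move(1), turn(right)

key: order matters: swapping move(1) and turn(right) lands elsewhere
start: x=9 y=1 heading=up
t=1 move(1) ⇒ x=9 y=2 heading=up
t=2 turn(right) ⇒ x=9 y=2 heading=right
all 9 alternatives checked — unique.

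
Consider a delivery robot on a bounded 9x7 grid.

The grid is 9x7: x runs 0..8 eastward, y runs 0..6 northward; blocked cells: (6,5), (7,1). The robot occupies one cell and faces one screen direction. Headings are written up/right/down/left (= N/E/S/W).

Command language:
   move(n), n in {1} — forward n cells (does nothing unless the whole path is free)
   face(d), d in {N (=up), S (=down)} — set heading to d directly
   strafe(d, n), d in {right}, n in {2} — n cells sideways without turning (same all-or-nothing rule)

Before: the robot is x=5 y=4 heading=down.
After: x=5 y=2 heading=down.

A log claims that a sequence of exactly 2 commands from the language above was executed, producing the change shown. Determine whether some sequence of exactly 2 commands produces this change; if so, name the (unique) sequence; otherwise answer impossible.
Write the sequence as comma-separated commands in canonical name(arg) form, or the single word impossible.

key: heading stays S — no command in the sequence turns
start: x=5 y=4 heading=down
step 1 (move(1)): x=5 y=3 heading=down
step 2 (move(1)): x=5 y=2 heading=down
no other 2-command option fits: unique.

move(1), move(1)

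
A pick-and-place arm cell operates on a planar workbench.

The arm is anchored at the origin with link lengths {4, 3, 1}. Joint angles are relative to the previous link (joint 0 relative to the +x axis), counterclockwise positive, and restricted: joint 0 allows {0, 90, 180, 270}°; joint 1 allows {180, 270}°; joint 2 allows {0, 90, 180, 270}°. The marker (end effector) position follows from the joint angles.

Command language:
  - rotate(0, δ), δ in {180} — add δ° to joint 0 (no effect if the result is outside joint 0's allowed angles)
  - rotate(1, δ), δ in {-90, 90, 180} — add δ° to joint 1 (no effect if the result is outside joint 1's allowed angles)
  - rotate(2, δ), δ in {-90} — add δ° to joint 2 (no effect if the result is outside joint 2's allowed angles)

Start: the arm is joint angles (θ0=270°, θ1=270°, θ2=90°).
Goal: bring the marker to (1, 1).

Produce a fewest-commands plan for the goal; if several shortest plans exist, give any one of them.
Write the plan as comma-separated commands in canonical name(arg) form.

rotate(1, -90), rotate(0, 180)

start: joint angles (θ0=270°, θ1=270°, θ2=90°)
step 1 (rotate(1, -90)): joint angles (θ0=270°, θ1=180°, θ2=90°)
step 2 (rotate(0, 180)): joint angles (θ0=90°, θ1=180°, θ2=90°)
no 1-step plan works, so 2 is optimal.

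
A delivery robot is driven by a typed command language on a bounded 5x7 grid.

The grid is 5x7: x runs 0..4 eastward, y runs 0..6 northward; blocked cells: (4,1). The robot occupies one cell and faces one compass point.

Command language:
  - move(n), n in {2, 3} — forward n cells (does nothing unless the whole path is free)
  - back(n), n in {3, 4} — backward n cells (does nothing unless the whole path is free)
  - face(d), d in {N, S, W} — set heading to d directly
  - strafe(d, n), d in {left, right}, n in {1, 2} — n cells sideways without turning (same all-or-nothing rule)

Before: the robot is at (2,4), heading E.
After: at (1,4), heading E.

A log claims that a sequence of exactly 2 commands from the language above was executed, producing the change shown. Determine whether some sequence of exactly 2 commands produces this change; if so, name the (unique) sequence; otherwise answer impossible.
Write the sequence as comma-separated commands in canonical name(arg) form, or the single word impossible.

move(2), back(3)

key: still facing E at the end — nothing in the sequence rotates
begin: at (2,4), heading E
t=1 move(2) ⇒ at (4,4), heading E
t=2 back(3) ⇒ at (1,4), heading E
uniquely the one of 121 2-step routes that fits.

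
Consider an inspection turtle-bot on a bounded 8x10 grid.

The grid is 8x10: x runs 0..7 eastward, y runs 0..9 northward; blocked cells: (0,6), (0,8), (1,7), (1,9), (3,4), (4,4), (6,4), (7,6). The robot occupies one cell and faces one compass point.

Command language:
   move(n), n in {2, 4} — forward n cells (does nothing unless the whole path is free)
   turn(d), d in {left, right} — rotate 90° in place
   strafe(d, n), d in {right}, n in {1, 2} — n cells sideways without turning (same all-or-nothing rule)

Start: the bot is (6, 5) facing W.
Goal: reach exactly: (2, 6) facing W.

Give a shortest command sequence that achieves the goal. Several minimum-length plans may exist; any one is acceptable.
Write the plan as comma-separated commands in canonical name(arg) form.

strafe(right, 1), move(4)

initial: (6, 5) facing W
1. strafe(right, 1) → (6, 6) facing W
2. move(4) → (2, 6) facing W
nothing shorter than 2 reaches the goal.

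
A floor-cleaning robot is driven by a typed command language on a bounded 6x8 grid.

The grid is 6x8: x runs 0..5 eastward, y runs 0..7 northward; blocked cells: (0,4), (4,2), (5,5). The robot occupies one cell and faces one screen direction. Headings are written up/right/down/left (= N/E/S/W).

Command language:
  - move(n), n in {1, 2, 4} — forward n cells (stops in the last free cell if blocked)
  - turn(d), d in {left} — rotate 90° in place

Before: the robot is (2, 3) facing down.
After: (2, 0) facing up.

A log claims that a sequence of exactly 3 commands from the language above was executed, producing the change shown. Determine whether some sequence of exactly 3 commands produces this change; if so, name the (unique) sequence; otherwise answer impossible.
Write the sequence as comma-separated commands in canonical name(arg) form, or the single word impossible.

key: move(4) runs into the grid edge before its full distance
initial: (2, 3) facing down
t=1 move(4) ⇒ (2, 0) facing down
t=2 turn(left) ⇒ (2, 0) facing right
t=3 turn(left) ⇒ (2, 0) facing up
uniquely the one of 64 3-step routes that fits.

move(4), turn(left), turn(left)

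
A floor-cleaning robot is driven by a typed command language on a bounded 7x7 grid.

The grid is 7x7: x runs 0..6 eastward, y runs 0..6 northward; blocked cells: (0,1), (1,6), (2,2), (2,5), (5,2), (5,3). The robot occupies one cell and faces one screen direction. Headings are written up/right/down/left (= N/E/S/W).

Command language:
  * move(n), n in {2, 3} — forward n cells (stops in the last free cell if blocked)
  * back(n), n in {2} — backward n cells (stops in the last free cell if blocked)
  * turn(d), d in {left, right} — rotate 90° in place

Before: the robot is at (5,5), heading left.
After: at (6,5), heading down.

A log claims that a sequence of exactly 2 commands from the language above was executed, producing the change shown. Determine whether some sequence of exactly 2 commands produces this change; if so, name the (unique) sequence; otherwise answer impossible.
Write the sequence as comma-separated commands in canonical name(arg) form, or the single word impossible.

key: back(2) runs into the grid edge before its full distance
t0: at (5,5), heading left
t=1 back(2) ⇒ at (6,5), heading left
t=2 turn(left) ⇒ at (6,5), heading down
uniquely the one of 25 2-step routes that fits.

back(2), turn(left)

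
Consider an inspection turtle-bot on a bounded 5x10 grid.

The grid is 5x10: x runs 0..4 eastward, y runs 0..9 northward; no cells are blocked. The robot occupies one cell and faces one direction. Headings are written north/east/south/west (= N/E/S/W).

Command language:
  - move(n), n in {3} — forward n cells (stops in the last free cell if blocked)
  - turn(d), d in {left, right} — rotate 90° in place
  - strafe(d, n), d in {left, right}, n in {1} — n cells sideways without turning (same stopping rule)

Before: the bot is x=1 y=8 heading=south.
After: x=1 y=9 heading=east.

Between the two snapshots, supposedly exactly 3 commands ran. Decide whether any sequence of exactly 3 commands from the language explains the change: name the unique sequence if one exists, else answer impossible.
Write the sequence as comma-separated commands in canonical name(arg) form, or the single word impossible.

key: the second strafe(left, 1) runs into the grid edge before its full distance
start: x=1 y=8 heading=south
step 1 (turn(left)): x=1 y=8 heading=east
step 2 (strafe(left, 1)): x=1 y=9 heading=east
step 3 (strafe(left, 1)): x=1 y=9 heading=east
all 125 alternatives checked — unique.

turn(left), strafe(left, 1), strafe(left, 1)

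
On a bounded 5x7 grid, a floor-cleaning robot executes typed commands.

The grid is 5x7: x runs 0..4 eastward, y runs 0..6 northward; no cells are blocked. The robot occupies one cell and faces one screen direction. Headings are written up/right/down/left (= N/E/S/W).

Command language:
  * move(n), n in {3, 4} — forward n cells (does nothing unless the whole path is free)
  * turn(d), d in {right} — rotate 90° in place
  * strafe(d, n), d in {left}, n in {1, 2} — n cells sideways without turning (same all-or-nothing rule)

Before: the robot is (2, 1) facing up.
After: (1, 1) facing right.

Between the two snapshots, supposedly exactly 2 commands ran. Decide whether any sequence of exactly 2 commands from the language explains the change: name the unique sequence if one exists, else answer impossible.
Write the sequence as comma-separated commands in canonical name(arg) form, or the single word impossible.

strafe(left, 1), turn(right)

key: order matters: swapping strafe(left, 1) and turn(right) lands elsewhere
from: (2, 1) facing up
1. strafe(left, 1) → (1, 1) facing up
2. turn(right) → (1, 1) facing right
no rival 2-sequence matches.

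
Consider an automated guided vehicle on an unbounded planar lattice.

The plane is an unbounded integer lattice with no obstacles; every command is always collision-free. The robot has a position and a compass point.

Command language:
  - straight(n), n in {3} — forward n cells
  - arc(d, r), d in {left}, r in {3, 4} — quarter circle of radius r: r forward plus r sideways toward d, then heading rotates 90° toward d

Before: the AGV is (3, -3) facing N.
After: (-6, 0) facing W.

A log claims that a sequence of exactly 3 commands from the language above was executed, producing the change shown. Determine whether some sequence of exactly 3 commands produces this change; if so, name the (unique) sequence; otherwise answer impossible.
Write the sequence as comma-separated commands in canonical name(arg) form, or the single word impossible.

key: position moved to (-6,0) AND the heading swung to W — translation plus rotation needed
begin: (3, -3) facing N
step 1 (arc(left, 3)): (0, 0) facing W
step 2 (straight(3)): (-3, 0) facing W
step 3 (straight(3)): (-6, 0) facing W
no other 3-command option fits: unique.

arc(left, 3), straight(3), straight(3)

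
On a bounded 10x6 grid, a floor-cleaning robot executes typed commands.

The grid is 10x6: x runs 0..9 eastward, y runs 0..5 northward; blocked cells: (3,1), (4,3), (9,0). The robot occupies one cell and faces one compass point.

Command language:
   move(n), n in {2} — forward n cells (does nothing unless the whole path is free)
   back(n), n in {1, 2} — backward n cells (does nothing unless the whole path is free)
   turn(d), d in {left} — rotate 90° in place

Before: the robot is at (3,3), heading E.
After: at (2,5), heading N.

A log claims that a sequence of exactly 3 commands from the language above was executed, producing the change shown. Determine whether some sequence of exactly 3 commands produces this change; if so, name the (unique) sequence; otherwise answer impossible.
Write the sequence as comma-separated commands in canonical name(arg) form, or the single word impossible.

key: running move(2) before back(1) would end elsewhere — order is forced
begin: at (3,3), heading E
[1] after back(1): at (2,3), heading E
[2] after turn(left): at (2,3), heading N
[3] after move(2): at (2,5), heading N
uniquely the one of 64 3-step routes that fits.

back(1), turn(left), move(2)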